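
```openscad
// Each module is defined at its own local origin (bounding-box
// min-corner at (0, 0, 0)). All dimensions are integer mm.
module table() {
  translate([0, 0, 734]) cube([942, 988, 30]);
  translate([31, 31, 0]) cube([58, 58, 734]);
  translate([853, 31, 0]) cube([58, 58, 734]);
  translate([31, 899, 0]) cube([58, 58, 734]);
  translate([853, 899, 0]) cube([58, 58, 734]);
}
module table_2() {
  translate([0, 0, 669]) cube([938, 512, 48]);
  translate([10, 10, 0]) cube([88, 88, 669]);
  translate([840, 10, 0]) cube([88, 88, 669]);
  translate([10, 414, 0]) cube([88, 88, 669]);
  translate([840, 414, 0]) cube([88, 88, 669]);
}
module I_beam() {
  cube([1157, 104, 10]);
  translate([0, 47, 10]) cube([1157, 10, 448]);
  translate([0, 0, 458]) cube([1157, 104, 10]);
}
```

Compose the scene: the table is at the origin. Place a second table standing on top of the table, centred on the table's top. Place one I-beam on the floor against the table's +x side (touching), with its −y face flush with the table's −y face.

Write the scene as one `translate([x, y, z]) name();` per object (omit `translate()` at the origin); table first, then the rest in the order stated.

table();
translate([2, 238, 764]) table_2();
translate([942, 0, 0]) I_beam();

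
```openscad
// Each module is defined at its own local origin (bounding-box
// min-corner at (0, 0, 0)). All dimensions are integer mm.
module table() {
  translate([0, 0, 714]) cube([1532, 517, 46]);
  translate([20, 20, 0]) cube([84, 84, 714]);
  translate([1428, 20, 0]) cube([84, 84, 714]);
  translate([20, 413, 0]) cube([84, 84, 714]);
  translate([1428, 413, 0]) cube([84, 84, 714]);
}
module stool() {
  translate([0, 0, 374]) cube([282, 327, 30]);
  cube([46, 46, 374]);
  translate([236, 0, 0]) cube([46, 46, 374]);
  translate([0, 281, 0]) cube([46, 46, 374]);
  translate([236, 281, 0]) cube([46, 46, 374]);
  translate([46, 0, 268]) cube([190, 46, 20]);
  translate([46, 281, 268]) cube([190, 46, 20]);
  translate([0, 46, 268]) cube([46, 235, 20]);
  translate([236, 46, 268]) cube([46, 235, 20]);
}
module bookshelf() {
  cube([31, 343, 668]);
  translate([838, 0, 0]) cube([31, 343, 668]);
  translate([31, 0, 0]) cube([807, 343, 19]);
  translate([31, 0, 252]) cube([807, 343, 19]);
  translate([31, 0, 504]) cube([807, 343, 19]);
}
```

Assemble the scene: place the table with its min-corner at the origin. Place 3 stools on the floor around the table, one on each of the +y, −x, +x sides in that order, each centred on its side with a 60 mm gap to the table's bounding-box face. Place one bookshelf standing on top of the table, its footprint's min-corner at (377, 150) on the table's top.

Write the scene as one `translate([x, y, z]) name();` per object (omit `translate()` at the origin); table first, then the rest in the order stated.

table();
translate([625, 577, 0]) stool();
translate([-342, 95, 0]) stool();
translate([1592, 95, 0]) stool();
translate([377, 150, 760]) bookshelf();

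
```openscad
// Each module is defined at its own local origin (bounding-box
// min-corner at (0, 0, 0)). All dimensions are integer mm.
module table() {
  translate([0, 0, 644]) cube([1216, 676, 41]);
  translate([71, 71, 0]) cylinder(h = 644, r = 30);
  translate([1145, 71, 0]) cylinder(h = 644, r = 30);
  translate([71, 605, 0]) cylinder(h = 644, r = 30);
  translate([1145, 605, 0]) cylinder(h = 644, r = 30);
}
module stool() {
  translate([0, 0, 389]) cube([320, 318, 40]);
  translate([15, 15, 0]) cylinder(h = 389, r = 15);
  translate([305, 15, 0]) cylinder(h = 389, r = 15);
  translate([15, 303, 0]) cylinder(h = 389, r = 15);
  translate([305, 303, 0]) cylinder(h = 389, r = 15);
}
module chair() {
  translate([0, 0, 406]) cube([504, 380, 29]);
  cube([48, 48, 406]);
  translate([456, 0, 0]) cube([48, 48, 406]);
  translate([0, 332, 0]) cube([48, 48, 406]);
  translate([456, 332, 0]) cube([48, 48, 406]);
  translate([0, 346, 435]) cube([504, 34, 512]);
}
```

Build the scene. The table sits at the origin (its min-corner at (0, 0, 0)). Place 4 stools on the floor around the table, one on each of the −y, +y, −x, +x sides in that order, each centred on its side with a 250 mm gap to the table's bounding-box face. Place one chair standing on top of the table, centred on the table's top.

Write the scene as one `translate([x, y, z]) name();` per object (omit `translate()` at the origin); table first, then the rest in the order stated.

table();
translate([448, -568, 0]) stool();
translate([448, 926, 0]) stool();
translate([-570, 179, 0]) stool();
translate([1466, 179, 0]) stool();
translate([356, 148, 685]) chair();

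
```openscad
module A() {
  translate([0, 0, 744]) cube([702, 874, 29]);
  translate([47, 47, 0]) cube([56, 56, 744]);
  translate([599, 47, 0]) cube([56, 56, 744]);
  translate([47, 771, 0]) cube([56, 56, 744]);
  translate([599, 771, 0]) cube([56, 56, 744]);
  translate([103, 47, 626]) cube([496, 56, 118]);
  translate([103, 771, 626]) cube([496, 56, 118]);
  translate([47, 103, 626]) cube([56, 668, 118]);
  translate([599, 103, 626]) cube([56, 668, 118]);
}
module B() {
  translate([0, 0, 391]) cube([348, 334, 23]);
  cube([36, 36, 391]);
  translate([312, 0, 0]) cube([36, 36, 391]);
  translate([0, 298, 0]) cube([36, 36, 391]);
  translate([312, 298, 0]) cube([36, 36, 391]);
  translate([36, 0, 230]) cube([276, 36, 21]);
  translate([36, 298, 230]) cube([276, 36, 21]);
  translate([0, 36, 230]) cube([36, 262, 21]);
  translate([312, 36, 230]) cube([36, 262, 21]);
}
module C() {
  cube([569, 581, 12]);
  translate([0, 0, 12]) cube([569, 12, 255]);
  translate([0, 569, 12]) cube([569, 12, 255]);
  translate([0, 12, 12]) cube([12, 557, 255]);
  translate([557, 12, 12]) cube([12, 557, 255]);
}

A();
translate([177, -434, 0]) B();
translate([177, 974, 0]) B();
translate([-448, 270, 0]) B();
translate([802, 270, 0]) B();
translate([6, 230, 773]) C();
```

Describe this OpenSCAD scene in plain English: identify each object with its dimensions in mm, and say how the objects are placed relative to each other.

A is a table with a 702×874 mm rectangular top, 29 mm thick, top surface at z = 773 mm, supported by four 56×56 mm square legs, each inset 47 mm from the nearest pair of top edges, running from the floor. Four apron rails, 56 mm thick and 118 mm tall, run between adjacent legs with their top edges flush with the underside of the top and their outer faces flush with the legs' outer faces.

B is a simple wooden stool: a rectangular seat 348 mm (x) by 334 mm (y), 23 mm thick, top face at z = 414 mm, on four square legs, each 36×36 mm in cross-section. The legs rest on z = 0, each flush with a corner of the seat. Four stretchers, 36 mm wide and 21 mm tall, connect adjacent legs with their undersides at z = 230 mm, each running between the inner faces of the legs it joins and aligned with the legs' outer faces on the other axis.

C is an open-topped rectangular box: outside dimensions 569×581×267 mm, with a uniform wall and base thickness of 12 mm. The base is a full 569×581 slab on the floor; four walls sit on top of the base. The front and back walls (the −y and +y sides) span the full width; the two side walls fit between them.

Four stools sit around the table at the −y, +y, −x, +x sides. The open box is on top of the table.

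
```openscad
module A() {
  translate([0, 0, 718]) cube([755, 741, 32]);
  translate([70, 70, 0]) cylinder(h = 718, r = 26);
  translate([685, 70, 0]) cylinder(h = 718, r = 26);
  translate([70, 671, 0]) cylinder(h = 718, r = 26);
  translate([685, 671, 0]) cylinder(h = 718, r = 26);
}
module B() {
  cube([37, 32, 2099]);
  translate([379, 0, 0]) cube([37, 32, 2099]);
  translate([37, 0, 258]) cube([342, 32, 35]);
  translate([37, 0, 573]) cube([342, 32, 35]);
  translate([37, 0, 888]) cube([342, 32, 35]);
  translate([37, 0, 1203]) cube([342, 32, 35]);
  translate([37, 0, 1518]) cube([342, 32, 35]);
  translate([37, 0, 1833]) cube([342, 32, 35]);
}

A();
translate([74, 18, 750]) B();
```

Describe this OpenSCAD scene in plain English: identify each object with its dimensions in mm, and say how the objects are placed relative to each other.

A is a table: top 755 mm (x) × 741 mm (y), 32 mm thick, upper face at z = 750 mm, on four round legs of 52 mm diameter, each leg's bounding box inset 44 mm from the nearest pair of top edges, running from z = 0 to the bottom of the top.

B is a straight ladder. Two 37×32 mm vertical rails, 2099 mm tall, stand 416 mm apart (outside-to-outside) with their front faces coplanar on the −y side. 6 rungs, each 32 mm deep and 35 mm tall, span between the inner faces of the rails, front faces flush with the rails. The lowest rung's underside is at z = 258 mm and rungs are spaced 315 mm apart (underside to underside).

The ladder is on top of the table.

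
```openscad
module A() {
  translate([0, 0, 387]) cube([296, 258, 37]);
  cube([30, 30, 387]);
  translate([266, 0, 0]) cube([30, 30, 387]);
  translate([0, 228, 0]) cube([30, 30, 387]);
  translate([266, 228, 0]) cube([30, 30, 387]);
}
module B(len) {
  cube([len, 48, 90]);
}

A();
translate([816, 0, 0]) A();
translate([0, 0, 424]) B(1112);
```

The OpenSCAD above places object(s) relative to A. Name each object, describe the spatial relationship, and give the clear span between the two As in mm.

A is a stool. B is a beam. A beam spans the tops of two stools. The clear span between the two stools is 520 mm.

Second stool starts at x = 816; first ends at x = 296; clear span = 816 − 296 = 520 mm.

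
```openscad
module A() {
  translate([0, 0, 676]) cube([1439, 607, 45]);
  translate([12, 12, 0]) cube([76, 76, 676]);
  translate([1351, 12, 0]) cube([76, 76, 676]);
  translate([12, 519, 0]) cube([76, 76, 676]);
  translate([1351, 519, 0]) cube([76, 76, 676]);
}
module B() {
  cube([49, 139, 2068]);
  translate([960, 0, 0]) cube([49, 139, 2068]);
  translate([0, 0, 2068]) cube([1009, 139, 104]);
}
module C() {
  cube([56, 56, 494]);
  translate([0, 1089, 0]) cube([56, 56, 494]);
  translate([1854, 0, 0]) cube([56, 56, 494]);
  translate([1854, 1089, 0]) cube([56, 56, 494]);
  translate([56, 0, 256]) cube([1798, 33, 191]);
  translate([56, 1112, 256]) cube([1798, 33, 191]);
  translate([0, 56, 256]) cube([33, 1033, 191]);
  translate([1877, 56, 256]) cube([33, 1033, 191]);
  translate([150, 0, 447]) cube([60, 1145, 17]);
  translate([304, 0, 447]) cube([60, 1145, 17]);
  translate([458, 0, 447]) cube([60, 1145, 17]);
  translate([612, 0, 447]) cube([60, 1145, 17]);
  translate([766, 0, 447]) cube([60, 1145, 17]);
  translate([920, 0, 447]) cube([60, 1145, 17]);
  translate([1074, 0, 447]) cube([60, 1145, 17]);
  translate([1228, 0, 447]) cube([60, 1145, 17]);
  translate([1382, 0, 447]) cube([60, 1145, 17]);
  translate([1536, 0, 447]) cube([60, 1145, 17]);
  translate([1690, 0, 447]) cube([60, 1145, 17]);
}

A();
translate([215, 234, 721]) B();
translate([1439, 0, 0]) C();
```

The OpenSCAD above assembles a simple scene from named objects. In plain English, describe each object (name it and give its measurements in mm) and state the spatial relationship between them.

A is a table: top 1439 mm (x) × 607 mm (y), 45 mm thick, upper face at z = 721 mm, on four 76×76 mm square legs, each inset 12 mm from the nearest pair of top edges, running from z = 0 to the bottom of the top.

B is a door frame. The clear opening is 911 mm wide and 2068 mm high. Two 49 mm wide jambs, 139 mm deep, stand either side of the opening from the floor to the top of the opening. A 104 mm thick head sits across the top of both jambs, spanning the full outside width of the frame.

C is a bed frame 1910 mm long (x) by 1145 mm wide (y). Four 56×56 mm corner posts, 494 mm tall, at the corners of the footprint. Four rails of 33 mm thickness and 191 mm height run between adjacent posts with their undersides at z = 256 mm, their outer faces flush with the outside of the frame (the two x-running rails run between the posts' inner faces; the two y-running rails run between the posts' inner faces). 11 slats, each 60 mm wide (x) and 17 mm thick, lie across the top of the two x-running rails, running the full 1145 mm width of the frame in y; the slats are evenly spaced along x between the inner faces of the end posts with equal gaps (rounded down to the nearest mm) at the −x end and between each pair — any rounding remainder accumulates at the +x end.

The door frame is on top of the table, centred. The bed frame is against the table's +x side, with their −y faces flush.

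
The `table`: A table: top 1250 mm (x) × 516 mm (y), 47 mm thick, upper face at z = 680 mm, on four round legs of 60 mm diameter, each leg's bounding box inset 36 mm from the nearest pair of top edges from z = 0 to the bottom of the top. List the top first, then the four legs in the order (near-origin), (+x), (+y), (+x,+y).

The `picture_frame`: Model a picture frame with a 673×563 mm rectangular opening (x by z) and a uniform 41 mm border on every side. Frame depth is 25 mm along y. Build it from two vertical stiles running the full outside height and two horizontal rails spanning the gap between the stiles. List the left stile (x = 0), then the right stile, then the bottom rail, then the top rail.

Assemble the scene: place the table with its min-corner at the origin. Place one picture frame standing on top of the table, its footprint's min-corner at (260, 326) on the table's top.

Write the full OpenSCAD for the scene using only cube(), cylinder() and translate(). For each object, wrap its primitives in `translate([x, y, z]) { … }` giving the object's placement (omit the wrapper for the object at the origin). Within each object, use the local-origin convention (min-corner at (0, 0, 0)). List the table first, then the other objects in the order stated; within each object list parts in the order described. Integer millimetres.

translate([0, 0, 633]) cube([1250, 516, 47]);
translate([66, 66, 0]) cylinder(h = 633, r = 30);
translate([1184, 66, 0]) cylinder(h = 633, r = 30);
translate([66, 450, 0]) cylinder(h = 633, r = 30);
translate([1184, 450, 0]) cylinder(h = 633, r = 30);
translate([260, 326, 680]) {
  cube([41, 25, 645]);
  translate([714, 0, 0]) cube([41, 25, 645]);
  translate([41, 0, 0]) cube([673, 25, 41]);
  translate([41, 0, 604]) cube([673, 25, 41]);
}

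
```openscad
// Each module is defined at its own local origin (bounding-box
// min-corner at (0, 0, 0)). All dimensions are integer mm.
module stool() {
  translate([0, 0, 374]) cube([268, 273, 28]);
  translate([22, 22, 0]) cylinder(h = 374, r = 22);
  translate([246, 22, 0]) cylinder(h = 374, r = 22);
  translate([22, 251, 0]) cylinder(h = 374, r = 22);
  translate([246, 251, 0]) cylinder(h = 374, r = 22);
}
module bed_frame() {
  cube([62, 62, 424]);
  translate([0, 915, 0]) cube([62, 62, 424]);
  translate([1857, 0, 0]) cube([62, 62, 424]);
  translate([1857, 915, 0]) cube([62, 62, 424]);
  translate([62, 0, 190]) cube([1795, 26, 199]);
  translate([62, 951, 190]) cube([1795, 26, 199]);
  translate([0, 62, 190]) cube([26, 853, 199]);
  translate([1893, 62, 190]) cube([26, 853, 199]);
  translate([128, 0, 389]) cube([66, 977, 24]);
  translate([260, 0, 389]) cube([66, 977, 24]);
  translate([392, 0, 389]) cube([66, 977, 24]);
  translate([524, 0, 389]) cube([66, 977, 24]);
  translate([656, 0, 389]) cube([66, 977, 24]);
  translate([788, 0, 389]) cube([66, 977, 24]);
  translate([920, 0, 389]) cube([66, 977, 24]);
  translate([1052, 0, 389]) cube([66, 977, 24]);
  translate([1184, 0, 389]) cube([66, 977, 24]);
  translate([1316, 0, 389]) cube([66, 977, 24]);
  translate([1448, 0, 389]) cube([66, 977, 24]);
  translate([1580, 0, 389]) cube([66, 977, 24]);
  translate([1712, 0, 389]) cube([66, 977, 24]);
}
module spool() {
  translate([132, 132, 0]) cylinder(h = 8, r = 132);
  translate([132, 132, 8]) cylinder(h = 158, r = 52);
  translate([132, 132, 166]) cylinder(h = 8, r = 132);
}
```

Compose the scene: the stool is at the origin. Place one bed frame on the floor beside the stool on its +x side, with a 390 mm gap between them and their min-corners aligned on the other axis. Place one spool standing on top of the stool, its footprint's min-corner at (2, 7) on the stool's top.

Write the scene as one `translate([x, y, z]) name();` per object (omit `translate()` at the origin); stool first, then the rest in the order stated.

stool();
translate([658, 0, 0]) bed_frame();
translate([2, 7, 402]) spool();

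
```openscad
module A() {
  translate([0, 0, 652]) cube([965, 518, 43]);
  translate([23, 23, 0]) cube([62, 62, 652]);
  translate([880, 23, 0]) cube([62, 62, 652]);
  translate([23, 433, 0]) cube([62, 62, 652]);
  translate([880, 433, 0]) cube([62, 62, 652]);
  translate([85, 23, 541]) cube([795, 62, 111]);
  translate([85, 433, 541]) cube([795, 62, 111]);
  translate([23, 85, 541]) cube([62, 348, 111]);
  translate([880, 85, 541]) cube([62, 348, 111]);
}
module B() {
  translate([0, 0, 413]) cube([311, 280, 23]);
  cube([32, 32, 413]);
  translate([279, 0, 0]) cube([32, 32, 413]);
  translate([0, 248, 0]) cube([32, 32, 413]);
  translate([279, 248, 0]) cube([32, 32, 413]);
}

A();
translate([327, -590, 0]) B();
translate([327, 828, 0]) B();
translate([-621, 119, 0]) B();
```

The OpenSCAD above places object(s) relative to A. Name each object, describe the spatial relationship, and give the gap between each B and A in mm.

Each stool's nearest face is 310 mm from the table's bounding box.

A is a table. B is a stool. Three stools sit around the table at the −y, +y, −x sides. The gap between each stool and the table is 310 mm.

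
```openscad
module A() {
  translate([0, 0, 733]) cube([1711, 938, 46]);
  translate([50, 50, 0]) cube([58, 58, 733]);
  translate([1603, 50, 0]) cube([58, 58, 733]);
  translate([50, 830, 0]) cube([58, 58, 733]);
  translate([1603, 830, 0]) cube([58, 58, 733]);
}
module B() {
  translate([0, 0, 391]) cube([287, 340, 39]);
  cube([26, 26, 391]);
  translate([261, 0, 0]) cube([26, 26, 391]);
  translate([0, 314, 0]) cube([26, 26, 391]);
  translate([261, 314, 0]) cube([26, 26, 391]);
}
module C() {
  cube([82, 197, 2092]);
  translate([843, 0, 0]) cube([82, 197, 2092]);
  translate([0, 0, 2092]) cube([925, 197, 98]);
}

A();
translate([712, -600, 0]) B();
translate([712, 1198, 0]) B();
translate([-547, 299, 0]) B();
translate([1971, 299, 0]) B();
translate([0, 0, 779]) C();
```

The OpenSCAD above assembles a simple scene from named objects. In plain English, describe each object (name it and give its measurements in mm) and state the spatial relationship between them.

A is a rectangular dining table. The top is 1711×938×46 mm with its upper surface at z = 779 mm. It stands on four 58×58 mm square legs, each inset 50 mm from the nearest pair of top edges, running from the floor to the underside of the top.

B is a simple wooden stool: a rectangular seat 287 mm (x) by 340 mm (y), 39 mm thick, top face at z = 430 mm, on four square legs, each 26×26 mm in cross-section. The legs rest on z = 0, each flush with a corner of the seat.

C is a door frame. The clear opening is 761 mm wide and 2092 mm high. Two 82 mm wide jambs, 197 mm deep, stand either side of the opening from the floor to the top of the opening. A 98 mm thick head sits across the top of both jambs, spanning the full outside width of the frame.

Four stools sit around the table at the −y, +y, −x, +x sides. The door frame is on top of the table.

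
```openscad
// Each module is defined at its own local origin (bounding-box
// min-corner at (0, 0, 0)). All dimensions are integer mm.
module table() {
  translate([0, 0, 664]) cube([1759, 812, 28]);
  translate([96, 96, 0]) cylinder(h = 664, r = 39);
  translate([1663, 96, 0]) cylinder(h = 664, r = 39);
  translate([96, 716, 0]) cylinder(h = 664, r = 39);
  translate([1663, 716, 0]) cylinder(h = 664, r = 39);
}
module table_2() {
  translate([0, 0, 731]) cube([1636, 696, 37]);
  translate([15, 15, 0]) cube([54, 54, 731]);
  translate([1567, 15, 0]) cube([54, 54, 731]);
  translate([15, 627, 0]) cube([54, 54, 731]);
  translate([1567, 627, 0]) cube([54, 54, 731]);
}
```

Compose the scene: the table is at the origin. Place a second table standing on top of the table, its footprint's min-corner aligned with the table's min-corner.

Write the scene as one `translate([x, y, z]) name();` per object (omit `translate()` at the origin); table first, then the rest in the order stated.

table();
translate([0, 0, 692]) table_2();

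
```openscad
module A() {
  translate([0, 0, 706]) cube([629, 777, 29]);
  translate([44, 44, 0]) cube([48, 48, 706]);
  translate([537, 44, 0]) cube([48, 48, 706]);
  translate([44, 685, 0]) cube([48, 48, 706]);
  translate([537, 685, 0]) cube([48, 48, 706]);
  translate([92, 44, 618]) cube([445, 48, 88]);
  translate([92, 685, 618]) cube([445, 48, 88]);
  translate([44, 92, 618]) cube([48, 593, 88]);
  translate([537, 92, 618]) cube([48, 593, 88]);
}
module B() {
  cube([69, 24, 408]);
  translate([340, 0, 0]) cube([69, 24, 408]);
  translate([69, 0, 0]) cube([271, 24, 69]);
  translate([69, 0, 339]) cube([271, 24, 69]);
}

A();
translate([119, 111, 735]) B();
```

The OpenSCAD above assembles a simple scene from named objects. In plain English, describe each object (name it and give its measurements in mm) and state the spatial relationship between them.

A is a table: top 629 mm (x) × 777 mm (y), 29 mm thick, upper face at z = 735 mm, on four 48×48 mm square legs, each inset 44 mm from the nearest pair of top edges, running from z = 0 to the bottom of the top. Four apron rails, 48 mm thick and 88 mm tall, run between adjacent legs with their top edges flush with the underside of the top and their outer faces flush with the legs' outer faces.

B is a rectangular picture frame lying in the x–z plane (depth along y). The opening is 271 mm wide (x) by 270 mm tall (z), surrounded by a border 69 mm wide on all four sides. The frame is 24 mm deep and is made of two full-height vertical stiles with two horizontal rails fitted between them.

The picture frame is on top of the table.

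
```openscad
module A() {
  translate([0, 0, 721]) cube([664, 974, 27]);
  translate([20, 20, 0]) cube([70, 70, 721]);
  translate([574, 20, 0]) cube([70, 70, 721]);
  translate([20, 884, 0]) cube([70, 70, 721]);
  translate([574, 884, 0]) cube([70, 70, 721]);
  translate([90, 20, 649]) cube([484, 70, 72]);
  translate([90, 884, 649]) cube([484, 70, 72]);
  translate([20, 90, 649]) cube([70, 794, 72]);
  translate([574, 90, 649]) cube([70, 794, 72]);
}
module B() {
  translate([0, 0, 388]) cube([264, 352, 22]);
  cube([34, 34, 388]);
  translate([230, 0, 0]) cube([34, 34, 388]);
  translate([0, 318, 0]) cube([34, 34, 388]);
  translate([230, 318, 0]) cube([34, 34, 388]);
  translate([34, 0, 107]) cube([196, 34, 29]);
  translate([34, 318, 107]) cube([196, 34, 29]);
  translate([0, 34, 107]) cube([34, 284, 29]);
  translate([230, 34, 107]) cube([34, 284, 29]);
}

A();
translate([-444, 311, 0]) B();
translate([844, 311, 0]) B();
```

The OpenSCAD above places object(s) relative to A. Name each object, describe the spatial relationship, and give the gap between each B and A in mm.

A is a table. B is a stool. Two stools sit around the table at the −x, +x sides. The gap between each stool and the table is 180 mm.

Each stool's nearest face is 180 mm from the table's bounding box.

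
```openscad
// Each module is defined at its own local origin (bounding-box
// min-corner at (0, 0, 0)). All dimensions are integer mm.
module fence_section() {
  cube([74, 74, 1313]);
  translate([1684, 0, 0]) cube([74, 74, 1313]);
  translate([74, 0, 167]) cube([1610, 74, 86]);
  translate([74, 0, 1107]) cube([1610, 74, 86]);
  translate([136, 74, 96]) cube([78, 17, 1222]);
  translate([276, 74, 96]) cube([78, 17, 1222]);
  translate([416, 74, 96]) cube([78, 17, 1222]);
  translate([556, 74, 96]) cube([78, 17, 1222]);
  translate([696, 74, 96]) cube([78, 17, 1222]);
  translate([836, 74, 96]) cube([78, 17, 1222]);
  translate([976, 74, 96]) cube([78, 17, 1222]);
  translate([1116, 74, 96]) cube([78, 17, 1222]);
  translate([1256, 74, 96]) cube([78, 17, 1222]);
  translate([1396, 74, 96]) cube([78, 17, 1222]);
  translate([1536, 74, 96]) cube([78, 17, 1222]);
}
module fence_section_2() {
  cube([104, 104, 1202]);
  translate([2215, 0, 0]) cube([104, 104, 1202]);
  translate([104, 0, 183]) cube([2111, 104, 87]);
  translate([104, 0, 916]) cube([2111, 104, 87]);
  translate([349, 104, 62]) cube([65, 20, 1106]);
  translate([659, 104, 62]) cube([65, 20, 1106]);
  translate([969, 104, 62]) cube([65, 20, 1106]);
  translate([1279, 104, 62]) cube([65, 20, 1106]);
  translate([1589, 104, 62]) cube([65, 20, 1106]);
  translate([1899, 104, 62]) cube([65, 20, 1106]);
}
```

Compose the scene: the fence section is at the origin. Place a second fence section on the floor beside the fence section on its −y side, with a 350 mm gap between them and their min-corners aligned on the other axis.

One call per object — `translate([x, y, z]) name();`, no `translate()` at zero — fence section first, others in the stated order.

fence_section();
translate([0, -474, 0]) fence_section_2();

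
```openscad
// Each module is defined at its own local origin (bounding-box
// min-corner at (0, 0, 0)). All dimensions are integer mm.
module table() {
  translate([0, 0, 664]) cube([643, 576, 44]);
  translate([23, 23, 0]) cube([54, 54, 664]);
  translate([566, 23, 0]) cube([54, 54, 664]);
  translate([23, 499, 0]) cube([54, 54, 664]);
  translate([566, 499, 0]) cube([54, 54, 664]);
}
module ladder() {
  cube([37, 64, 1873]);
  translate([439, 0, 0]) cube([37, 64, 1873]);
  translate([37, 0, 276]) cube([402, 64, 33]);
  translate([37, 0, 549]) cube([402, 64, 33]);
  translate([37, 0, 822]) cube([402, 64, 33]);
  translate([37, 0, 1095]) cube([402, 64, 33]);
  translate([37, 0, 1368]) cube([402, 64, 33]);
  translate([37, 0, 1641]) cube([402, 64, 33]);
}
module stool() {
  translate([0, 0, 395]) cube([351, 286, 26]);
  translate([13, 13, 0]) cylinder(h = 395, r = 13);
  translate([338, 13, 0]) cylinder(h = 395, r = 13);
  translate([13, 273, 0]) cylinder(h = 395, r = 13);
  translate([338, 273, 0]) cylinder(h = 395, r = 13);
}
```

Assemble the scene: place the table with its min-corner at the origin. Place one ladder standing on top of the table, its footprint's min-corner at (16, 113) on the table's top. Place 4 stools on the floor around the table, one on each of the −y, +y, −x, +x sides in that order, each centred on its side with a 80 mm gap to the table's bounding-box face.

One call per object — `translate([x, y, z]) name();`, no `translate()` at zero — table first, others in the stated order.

table();
translate([16, 113, 708]) ladder();
translate([146, -366, 0]) stool();
translate([146, 656, 0]) stool();
translate([-431, 145, 0]) stool();
translate([723, 145, 0]) stool();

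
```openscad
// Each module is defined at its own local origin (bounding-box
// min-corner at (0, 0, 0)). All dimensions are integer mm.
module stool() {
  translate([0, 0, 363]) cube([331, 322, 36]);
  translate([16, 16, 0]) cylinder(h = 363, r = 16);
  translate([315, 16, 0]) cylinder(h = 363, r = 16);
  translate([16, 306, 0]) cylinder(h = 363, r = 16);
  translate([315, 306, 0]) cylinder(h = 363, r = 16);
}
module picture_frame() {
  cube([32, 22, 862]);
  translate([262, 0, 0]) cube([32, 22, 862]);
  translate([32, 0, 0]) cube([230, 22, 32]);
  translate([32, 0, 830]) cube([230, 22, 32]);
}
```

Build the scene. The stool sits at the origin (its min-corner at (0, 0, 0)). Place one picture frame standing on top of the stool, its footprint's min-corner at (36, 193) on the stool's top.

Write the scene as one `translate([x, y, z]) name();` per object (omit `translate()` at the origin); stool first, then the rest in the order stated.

stool();
translate([36, 193, 399]) picture_frame();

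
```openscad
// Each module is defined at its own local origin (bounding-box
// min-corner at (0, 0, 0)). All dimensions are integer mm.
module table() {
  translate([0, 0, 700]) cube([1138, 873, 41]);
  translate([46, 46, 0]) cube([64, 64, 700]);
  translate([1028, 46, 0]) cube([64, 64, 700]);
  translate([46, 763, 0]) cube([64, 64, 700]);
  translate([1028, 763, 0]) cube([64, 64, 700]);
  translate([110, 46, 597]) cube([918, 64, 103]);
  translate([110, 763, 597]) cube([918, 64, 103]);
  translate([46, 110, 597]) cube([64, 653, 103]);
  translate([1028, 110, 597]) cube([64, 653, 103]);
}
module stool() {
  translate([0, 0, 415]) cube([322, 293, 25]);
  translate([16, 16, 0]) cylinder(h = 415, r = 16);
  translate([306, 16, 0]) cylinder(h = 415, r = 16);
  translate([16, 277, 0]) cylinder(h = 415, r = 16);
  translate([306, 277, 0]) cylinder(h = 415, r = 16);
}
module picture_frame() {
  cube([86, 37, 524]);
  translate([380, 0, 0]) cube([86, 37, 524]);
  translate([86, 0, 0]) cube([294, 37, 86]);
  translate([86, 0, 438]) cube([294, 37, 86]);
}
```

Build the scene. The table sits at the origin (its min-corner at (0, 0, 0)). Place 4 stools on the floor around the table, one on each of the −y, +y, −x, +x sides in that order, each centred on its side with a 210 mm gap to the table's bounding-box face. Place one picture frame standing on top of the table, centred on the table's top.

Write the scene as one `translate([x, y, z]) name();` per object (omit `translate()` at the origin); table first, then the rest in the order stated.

table();
translate([408, -503, 0]) stool();
translate([408, 1083, 0]) stool();
translate([-532, 290, 0]) stool();
translate([1348, 290, 0]) stool();
translate([336, 418, 741]) picture_frame();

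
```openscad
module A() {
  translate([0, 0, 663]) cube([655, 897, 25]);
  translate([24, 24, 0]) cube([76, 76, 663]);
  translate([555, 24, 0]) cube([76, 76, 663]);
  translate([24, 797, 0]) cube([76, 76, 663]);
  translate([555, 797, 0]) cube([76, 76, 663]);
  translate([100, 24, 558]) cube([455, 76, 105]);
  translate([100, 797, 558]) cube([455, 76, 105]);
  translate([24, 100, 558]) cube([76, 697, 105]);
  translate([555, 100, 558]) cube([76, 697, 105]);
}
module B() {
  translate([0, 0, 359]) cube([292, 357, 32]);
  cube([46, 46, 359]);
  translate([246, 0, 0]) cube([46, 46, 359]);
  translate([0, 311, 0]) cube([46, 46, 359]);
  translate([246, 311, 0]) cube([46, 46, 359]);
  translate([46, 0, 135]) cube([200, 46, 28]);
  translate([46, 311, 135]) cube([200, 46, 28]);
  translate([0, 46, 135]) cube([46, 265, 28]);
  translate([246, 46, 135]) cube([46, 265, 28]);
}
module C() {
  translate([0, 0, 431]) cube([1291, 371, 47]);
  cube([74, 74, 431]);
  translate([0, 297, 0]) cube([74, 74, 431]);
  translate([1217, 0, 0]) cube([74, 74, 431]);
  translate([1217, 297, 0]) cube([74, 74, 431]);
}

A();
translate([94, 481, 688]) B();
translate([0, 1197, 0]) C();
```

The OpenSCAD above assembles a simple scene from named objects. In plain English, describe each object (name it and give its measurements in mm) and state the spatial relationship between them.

A is a table: top 655 mm (x) × 897 mm (y), 25 mm thick, upper face at z = 688 mm, on four 76×76 mm square legs, each inset 24 mm from the nearest pair of top edges, running from z = 0 to the bottom of the top. Four apron rails, 76 mm thick and 105 mm tall, run between adjacent legs with their top edges flush with the underside of the top and their outer faces flush with the legs' outer faces.

B is a simple wooden stool: a rectangular seat 292 mm (x) by 357 mm (y), 32 mm thick, top face at z = 391 mm, on four square legs, each 46×46 mm in cross-section. The legs rest on z = 0, each flush with a corner of the seat. Four stretchers, 46 mm wide and 28 mm tall, connect adjacent legs with their undersides at z = 135 mm, each running between the inner faces of the legs it joins and aligned with the legs' outer faces on the other axis.

C is a long wooden bench with a 1291 mm (x) × 371 mm (y) seat, 47 mm thick, its top surface 478 mm above the floor. Four 74 mm square legs at the seat corners, flush with the edges, run from z = 0 to the seat underside.

The stool is on top of the table. The bench is on the floor beside the table on its +y side.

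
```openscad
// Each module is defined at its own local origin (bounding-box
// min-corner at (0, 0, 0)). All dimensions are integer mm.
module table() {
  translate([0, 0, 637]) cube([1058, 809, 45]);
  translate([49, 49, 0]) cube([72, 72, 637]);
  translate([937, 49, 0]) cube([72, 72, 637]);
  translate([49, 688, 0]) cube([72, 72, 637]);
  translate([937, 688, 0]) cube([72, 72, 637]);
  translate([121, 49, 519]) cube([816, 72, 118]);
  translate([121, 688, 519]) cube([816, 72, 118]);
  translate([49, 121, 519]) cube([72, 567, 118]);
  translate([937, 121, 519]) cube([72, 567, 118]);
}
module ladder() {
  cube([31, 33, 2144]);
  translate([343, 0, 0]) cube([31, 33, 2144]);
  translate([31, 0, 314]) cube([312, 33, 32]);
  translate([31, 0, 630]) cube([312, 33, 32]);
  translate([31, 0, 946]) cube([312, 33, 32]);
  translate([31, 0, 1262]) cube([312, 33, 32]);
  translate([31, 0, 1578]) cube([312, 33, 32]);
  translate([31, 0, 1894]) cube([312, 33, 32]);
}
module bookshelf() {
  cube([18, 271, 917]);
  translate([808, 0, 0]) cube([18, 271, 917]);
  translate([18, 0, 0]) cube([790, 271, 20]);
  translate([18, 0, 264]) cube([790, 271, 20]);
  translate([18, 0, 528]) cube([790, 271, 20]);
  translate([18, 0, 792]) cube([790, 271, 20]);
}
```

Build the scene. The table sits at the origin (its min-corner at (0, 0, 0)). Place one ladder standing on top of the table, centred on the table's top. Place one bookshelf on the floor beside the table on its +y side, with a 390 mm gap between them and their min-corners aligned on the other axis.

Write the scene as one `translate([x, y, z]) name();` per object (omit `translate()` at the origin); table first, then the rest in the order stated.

table();
translate([342, 388, 682]) ladder();
translate([0, 1199, 0]) bookshelf();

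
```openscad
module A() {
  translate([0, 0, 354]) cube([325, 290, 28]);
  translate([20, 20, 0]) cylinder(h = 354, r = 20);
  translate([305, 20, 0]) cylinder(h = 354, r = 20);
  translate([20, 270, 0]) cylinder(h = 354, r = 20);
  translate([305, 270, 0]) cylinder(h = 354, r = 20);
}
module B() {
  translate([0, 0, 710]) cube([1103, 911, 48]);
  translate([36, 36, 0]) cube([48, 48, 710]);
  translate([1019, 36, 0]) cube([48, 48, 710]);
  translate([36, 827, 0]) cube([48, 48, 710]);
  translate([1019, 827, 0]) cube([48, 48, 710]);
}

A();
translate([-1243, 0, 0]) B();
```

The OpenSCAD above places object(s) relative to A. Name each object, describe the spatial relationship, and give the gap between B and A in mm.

The table's nearest face is 140 mm from the stool's −x face.

A is a stool. B is a table. The table is on the floor beside the stool on its −x side. The gap between the table and the stool is 140 mm.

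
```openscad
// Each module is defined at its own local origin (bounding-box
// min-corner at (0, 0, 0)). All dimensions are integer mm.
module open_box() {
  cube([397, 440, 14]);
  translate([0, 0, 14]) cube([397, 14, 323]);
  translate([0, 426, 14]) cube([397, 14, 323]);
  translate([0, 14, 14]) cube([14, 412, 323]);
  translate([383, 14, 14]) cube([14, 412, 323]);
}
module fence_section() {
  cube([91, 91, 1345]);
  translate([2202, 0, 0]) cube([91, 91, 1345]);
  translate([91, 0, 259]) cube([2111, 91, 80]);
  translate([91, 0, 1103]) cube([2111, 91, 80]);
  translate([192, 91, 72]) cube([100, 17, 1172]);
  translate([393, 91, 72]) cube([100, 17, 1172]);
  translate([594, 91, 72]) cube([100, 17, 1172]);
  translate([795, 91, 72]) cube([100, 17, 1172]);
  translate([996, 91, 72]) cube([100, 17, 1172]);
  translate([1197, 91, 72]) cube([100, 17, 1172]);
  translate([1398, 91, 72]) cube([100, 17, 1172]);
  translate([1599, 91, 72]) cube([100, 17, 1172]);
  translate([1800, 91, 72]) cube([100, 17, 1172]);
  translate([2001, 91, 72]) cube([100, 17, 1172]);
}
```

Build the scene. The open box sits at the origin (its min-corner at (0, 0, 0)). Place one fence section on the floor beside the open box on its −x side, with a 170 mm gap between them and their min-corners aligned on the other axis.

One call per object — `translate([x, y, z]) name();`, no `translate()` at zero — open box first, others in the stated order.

open_box();
translate([-2463, 0, 0]) fence_section();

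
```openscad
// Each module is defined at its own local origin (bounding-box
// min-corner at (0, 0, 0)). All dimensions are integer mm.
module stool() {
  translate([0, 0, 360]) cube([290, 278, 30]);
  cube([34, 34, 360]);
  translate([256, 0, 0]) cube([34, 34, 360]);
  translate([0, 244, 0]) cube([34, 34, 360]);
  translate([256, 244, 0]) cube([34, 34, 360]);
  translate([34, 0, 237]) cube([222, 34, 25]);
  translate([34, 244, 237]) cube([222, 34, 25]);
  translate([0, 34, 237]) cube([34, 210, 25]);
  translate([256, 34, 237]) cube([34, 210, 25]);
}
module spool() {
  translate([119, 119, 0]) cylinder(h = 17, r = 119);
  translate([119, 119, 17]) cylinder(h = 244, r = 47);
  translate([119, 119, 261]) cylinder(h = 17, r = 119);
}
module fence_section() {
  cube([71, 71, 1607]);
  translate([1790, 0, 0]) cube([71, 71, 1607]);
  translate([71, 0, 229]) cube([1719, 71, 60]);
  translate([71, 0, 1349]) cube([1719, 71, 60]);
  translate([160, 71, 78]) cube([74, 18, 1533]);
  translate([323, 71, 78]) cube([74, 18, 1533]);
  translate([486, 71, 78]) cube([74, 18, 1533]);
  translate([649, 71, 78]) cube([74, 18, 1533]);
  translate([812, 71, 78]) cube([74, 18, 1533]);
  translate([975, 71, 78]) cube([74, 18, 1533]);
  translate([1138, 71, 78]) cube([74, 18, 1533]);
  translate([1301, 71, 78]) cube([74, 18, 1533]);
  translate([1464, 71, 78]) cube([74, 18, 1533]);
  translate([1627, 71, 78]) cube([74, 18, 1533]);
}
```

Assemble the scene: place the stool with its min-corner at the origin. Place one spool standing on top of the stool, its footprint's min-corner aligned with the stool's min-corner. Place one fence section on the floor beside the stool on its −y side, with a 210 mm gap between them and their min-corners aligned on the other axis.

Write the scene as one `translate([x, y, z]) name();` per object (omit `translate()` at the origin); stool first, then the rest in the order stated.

stool();
translate([0, 0, 390]) spool();
translate([0, -299, 0]) fence_section();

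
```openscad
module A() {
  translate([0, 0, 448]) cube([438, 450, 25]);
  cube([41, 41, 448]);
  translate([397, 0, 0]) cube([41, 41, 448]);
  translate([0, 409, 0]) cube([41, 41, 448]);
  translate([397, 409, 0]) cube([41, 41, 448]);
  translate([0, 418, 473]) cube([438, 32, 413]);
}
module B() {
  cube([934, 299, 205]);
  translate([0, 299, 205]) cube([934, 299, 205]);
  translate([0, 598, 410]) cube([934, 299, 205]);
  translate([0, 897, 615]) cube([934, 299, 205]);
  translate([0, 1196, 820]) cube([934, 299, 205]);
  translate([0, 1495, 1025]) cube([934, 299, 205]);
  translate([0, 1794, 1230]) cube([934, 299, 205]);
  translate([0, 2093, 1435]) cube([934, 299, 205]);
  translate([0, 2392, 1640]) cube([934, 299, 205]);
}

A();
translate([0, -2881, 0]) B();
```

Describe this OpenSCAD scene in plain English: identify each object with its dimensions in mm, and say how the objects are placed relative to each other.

A is a chair: 438×450 mm seat, 25 mm thick, top at z = 473 mm, on four 41 mm square corner legs flush with the seat edges. A 32 mm thick backrest slab spans the full seat width, extending 413 mm above the seat top, its back face flush with the seat's +y edge.

B is a run of 9 identical solid stair steps. Each tread is 934×299 mm and each step block is 205 mm high. Step 1 rests on the floor; step k is offset from step 1 by (k−1)×299 mm in y and (k−1)×205 mm in z.

The staircase is on the floor beside the chair on its −y side.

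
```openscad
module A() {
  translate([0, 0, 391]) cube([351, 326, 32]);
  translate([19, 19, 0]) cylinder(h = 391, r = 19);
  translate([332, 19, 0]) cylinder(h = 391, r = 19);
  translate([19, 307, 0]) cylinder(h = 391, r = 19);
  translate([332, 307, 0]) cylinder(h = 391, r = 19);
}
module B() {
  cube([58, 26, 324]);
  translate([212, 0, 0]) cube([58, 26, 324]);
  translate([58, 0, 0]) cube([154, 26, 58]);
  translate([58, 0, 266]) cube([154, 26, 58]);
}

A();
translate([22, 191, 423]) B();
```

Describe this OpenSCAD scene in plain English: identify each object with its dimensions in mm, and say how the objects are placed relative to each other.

A is a four-legged stool. The seat is 351×326 mm, 32 mm thick, top at z = 423 mm. It stands on four round legs, each 38 mm in diameter, from z = 0 to the seat underside, each leg's axis is inset half a diameter from the nearest pair of seat edges (so the leg's bounding box is flush with the corner).

B is a rectangular picture frame lying in the x–z plane (depth along y). The opening is 154 mm wide (x) by 208 mm tall (z), surrounded by a border 58 mm wide on all four sides. The frame is 26 mm deep and is made of two full-height vertical stiles with two horizontal rails fitted between them.

The picture frame is on top of the stool.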